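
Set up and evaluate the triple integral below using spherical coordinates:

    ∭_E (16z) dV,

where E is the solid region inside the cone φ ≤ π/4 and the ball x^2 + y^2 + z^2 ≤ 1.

In spherical coordinates, x = ρ sin(φ) cos(θ), y = ρ sin(φ) sin(θ), z = ρ cos(φ), and dV = ρ^2 sin(φ) dρ dφ dθ.

The integrand becomes 16ρ cos(φ), so

    ∭_E (16z) dV = ∫_{0}^{2π} ∫_{0}^{π/4} ∫_{0}^{1} (16ρ cos(φ)) · ρ^2 sin(φ) dρ dφ dθ.

Inner (ρ): 2sin(2φ).
Middle (φ): 1.
Outer (θ): 2π.

Therefore the triple integral equals 2π.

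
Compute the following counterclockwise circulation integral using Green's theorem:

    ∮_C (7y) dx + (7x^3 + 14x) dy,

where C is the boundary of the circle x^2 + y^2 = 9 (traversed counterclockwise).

Green's theorem converts the closed line integral into a double integral over the enclosed region D:

    ∮_C P dx + Q dy = ∬_D (∂Q/∂x - ∂P/∂y) dA.

Here P = 7y, Q = 7x^3 + 14x, so

    ∂Q/∂x = 21x^2 + 14,    ∂P/∂y = 7,
    ∂Q/∂x - ∂P/∂y = 21x^2 + 7.

D is the region x^2 + y^2 ≤ 9. Evaluating the double integral:

In polar coordinates (x = r cos θ, y = r sin θ, dA = r dr dθ) the integrand becomes 21r^2cos(θ)^2 + 7, so

    ∬_D (21x^2 + 7) dA = ∫_0^{2π} ∫_0^{3} (21r^2cos(θ)^2 + 7) · r dr dθ.

Inner (r from 0 to 3): 1701cos(θ)^2/4 + 63/2.
Outer (θ from 0 to 2π): 1953π/4.

Therefore ∮_C P dx + Q dy = 1953π/4.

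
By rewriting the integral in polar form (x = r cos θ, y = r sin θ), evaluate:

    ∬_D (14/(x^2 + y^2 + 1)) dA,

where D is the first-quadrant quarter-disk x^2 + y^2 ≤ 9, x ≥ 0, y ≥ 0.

The region D is 0 ≤ r ≤ 3, 0 ≤ θ ≤ π/2 in polar coordinates, where x = r cos(θ), y = r sin(θ), and dA = r dr dθ.

Under the substitution, the integrand becomes 14/(r^2 + 1), so

    ∬_D (14/(x^2 + y^2 + 1)) dA = ∫_{0}^{π/2} ∫_{0}^{3} (14/(r^2 + 1)) · r dr dθ.

Inner integral (in r): ∫_{0}^{3} (14/(r^2 + 1)) · r dr = log(10000000).

Outer integral (in θ): ∫_{0}^{π/2} (log(10000000)) dθ = log(10000000^(π/2)).

Therefore ∬_D (14/(x^2 + y^2 + 1)) dA = log(10000000^(π/2)).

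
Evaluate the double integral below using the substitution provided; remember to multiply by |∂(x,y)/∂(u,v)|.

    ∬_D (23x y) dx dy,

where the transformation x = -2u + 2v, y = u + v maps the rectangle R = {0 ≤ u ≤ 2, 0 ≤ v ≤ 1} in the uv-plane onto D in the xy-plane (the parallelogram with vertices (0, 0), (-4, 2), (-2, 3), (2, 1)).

Compute the Jacobian determinant of (x, y) with respect to (u, v):

    ∂(x,y)/∂(u,v) = | -2  2 | = (-2)(1) - (2)(1) = -4.
                   | 1  1 |

Its absolute value is |J| = 4 (the area scaling factor).

Substituting x = -2u + 2v, y = u + v into the integrand,

    23x y → -46u^2 + 46v^2,

so the integral becomes

    ∬_R (-46u^2 + 46v^2) · |J| du dv = ∫_0^2 ∫_0^1 (-184u^2 + 184v^2) dv du.

Inner (v): 184/3 - 184u^2.
Outer (u): -368.

Therefore ∬_D (23x y) dx dy = -368.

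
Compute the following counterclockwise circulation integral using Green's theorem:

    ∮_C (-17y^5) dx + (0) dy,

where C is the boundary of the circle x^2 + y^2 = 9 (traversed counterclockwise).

Green's theorem converts the closed line integral into a double integral over the enclosed region D:

    ∮_C P dx + Q dy = ∬_D (∂Q/∂x - ∂P/∂y) dA.

Here P = -17y^5, Q = 0, so

    ∂Q/∂x = 0,    ∂P/∂y = -85y^4,
    ∂Q/∂x - ∂P/∂y = 85y^4.

D is the region x^2 + y^2 ≤ 9. Evaluating the double integral:

In polar coordinates (x = r cos θ, y = r sin θ, dA = r dr dθ) the integrand becomes 85r^4sin(θ)^4, so

    ∬_D (85y^4) dA = ∫_0^{2π} ∫_0^{3} (85r^4sin(θ)^4) · r dr dθ.

Inner (r from 0 to 3): 20655sin(θ)^4/2.
Outer (θ from 0 to 2π): 61965π/8.

Therefore ∮_C P dx + Q dy = 61965π/8.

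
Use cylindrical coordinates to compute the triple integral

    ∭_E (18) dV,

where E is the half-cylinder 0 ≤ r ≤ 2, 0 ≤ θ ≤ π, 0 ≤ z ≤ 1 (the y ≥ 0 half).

In cylindrical coordinates, x = r cos(θ), y = r sin(θ), z = z, and dV = r dr dθ dz.

The integrand becomes 18, so

    ∭_E (18) dV = ∫_{0}^{π} ∫_{0}^{2} ∫_{0}^{1} (18) · r dz dr dθ.

Inner (z): 18r.
Middle (r from 0 to 2): 36.
Outer (θ): 36π.

Therefore the triple integral equals 36π.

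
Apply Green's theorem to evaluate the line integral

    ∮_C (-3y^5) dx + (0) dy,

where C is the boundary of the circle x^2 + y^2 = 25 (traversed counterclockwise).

Green's theorem converts the closed line integral into a double integral over the enclosed region D:

    ∮_C P dx + Q dy = ∬_D (∂Q/∂x - ∂P/∂y) dA.

Here P = -3y^5, Q = 0, so

    ∂Q/∂x = 0,    ∂P/∂y = -15y^4,
    ∂Q/∂x - ∂P/∂y = 15y^4.

D is the region x^2 + y^2 ≤ 25. Evaluating the double integral:

In polar coordinates (x = r cos θ, y = r sin θ, dA = r dr dθ) the integrand becomes 15r^4sin(θ)^4, so

    ∬_D (15y^4) dA = ∫_0^{2π} ∫_0^{5} (15r^4sin(θ)^4) · r dr dθ.

Inner (r from 0 to 5): 78125sin(θ)^4/2.
Outer (θ from 0 to 2π): 234375π/8.

Therefore ∮_C P dx + Q dy = 234375π/8.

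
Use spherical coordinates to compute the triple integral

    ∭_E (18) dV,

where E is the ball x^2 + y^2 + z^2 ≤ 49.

In spherical coordinates, x = ρ sin(φ) cos(θ), y = ρ sin(φ) sin(θ), z = ρ cos(φ), and dV = ρ^2 sin(φ) dρ dφ dθ.

The integrand becomes 18, so

    ∭_E (18) dV = ∫_{0}^{2π} ∫_{0}^{π} ∫_{0}^{7} (18) · ρ^2 sin(φ) dρ dφ dθ.

Inner (ρ): 2058sin(φ).
Middle (φ): 4116.
Outer (θ): 8232π.

Therefore the triple integral equals 8232π.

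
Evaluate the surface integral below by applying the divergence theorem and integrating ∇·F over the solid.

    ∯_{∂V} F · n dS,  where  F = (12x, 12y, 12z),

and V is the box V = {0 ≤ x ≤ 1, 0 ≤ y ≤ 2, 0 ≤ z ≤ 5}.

By the divergence theorem,

    ∯_{∂V} F · n dS = ∭_V (∇ · F) dV.

Compute the divergence:
    ∇ · F = ∂F_x/∂x + ∂F_y/∂y + ∂F_z/∂z = 12 + 12 + 12 = 36.

V is a rectangular box, so dV = dx dy dz with 0 ≤ x ≤ 1, 0 ≤ y ≤ 2, 0 ≤ z ≤ 5.

Integrate (36) over V as an iterated integral:

    ∭_V (∇·F) dV = ∫_0^{1} ∫_0^{2} ∫_0^{5} (36) dz dy dx.

Inner (z from 0 to 5): 180.
Middle (y from 0 to 2): 360.
Outer (x from 0 to 1): 360.

Therefore ∯_{∂V} F · n dS = 360.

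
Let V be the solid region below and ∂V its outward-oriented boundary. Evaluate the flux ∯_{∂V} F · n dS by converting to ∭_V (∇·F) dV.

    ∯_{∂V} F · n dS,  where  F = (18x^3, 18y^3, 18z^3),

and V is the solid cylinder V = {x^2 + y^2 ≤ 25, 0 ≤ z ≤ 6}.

By the divergence theorem,

    ∯_{∂V} F · n dS = ∭_V (∇ · F) dV.

Compute the divergence:
    ∇ · F = ∂F_x/∂x + ∂F_y/∂y + ∂F_z/∂z = 54x^2 + 54y^2 + 54z^2.

In cylindrical coordinates, x = r cos(θ), y = r sin(θ), z = z, dV = r dr dθ dz, with 0 ≤ r ≤ 5, 0 ≤ θ ≤ 2π, 0 ≤ z ≤ 6.

The integrand, after substitution and multiplying by the volume element, becomes (54r^2 + 54z^2) · r, so

    ∭_V (∇·F) dV = ∫_0^{2π} ∫_0^{5} ∫_0^{6} (54r^2 + 54z^2) · r dz dr dθ.

Inner (z from 0 to 6): 324r (r^2 + 12).
Middle (r from 0 to 5): 99225.
Outer (θ from 0 to 2π): 198450π.

Therefore ∯_{∂V} F · n dS = 198450π.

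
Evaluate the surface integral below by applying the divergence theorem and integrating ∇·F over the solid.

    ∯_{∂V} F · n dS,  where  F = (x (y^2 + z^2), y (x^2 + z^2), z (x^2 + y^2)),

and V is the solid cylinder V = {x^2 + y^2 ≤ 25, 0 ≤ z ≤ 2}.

By the divergence theorem,

    ∯_{∂V} F · n dS = ∭_V (∇ · F) dV.

Compute the divergence:
    ∇ · F = ∂F_x/∂x + ∂F_y/∂y + ∂F_z/∂z = y^2 + z^2 + x^2 + z^2 + x^2 + y^2 = 2x^2 + 2y^2 + 2z^2.

In cylindrical coordinates, x = r cos(θ), y = r sin(θ), z = z, dV = r dr dθ dz, with 0 ≤ r ≤ 5, 0 ≤ θ ≤ 2π, 0 ≤ z ≤ 2.

The integrand, after substitution and multiplying by the volume element, becomes (2r^2 + 2z^2) · r, so

    ∭_V (∇·F) dV = ∫_0^{2π} ∫_0^{5} ∫_0^{2} (2r^2 + 2z^2) · r dz dr dθ.

Inner (z from 0 to 2): 4r (r^2 + 4/3).
Middle (r from 0 to 5): 2075/3.
Outer (θ from 0 to 2π): 4150π/3.

Therefore ∯_{∂V} F · n dS = 4150π/3.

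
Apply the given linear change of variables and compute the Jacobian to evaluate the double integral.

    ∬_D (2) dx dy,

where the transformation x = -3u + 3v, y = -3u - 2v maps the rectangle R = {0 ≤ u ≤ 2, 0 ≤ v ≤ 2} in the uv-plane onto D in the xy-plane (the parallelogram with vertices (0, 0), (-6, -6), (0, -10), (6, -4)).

Compute the Jacobian determinant of (x, y) with respect to (u, v):

    ∂(x,y)/∂(u,v) = | -3  3 | = (-3)(-2) - (3)(-3) = 15.
                   | -3  -2 |

Its absolute value is |J| = 15 (the area scaling factor).

Substituting x = -3u + 3v, y = -3u - 2v into the integrand,

    2 → 2,

so the integral becomes

    ∬_R (2) · |J| du dv = ∫_0^2 ∫_0^2 (30) dv du.

Inner (v): 60.
Outer (u): 120.

Therefore ∬_D (2) dx dy = 120.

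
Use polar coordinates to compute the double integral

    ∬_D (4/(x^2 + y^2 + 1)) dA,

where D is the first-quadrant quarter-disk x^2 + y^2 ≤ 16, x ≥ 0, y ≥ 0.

The region D is 0 ≤ r ≤ 4, 0 ≤ θ ≤ π/2 in polar coordinates, where x = r cos(θ), y = r sin(θ), and dA = r dr dθ.

Under the substitution, the integrand becomes 4/(r^2 + 1), so

    ∬_D (4/(x^2 + y^2 + 1)) dA = ∫_{0}^{π/2} ∫_{0}^{4} (4/(r^2 + 1)) · r dr dθ.

Inner integral (in r): ∫_{0}^{4} (4/(r^2 + 1)) · r dr = log(289).

Outer integral (in θ): ∫_{0}^{π/2} (log(289)) dθ = π log(17).

Therefore ∬_D (4/(x^2 + y^2 + 1)) dA = π log(17).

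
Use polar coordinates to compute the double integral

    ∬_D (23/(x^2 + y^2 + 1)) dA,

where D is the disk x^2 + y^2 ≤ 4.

The region D is 0 ≤ r ≤ 2, 0 ≤ θ ≤ 2π in polar coordinates, where x = r cos(θ), y = r sin(θ), and dA = r dr dθ.

Under the substitution, the integrand becomes 23/(r^2 + 1), so

    ∬_D (23/(x^2 + y^2 + 1)) dA = ∫_{0}^{2π} ∫_{0}^{2} (23/(r^2 + 1)) · r dr dθ.

Inner integral (in r): ∫_{0}^{2} (23/(r^2 + 1)) · r dr = 23log(5)/2.

Outer integral (in θ): ∫_{0}^{2π} (23log(5)/2) dθ = 23π log(5).

Therefore ∬_D (23/(x^2 + y^2 + 1)) dA = 23π log(5).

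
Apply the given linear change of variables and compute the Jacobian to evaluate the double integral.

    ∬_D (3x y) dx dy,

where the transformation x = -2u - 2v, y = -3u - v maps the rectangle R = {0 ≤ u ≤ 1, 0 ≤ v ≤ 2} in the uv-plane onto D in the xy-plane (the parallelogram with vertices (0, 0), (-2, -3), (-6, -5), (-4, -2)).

Compute the Jacobian determinant of (x, y) with respect to (u, v):

    ∂(x,y)/∂(u,v) = | -2  -2 | = (-2)(-1) - (-2)(-3) = -4.
                   | -3  -1 |

Its absolute value is |J| = 4 (the area scaling factor).

Substituting x = -2u - 2v, y = -3u - v into the integrand,

    3x y → 18u^2 + 24u v + 6v^2,

so the integral becomes

    ∬_R (18u^2 + 24u v + 6v^2) · |J| du dv = ∫_0^1 ∫_0^2 (72u^2 + 96u v + 24v^2) dv du.

Inner (v): 144u^2 + 192u + 64.
Outer (u): 208.

Therefore ∬_D (3x y) dx dy = 208.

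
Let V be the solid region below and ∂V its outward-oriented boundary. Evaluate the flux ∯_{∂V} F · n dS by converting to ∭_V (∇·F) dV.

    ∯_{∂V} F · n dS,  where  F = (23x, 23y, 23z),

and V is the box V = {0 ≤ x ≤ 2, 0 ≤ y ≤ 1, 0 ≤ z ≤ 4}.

By the divergence theorem,

    ∯_{∂V} F · n dS = ∭_V (∇ · F) dV.

Compute the divergence:
    ∇ · F = ∂F_x/∂x + ∂F_y/∂y + ∂F_z/∂z = 23 + 23 + 23 = 69.

V is a rectangular box, so dV = dx dy dz with 0 ≤ x ≤ 2, 0 ≤ y ≤ 1, 0 ≤ z ≤ 4.

Integrate (69) over V as an iterated integral:

    ∭_V (∇·F) dV = ∫_0^{2} ∫_0^{1} ∫_0^{4} (69) dz dy dx.

Inner (z from 0 to 4): 276.
Middle (y from 0 to 1): 276.
Outer (x from 0 to 2): 552.

Therefore ∯_{∂V} F · n dS = 552.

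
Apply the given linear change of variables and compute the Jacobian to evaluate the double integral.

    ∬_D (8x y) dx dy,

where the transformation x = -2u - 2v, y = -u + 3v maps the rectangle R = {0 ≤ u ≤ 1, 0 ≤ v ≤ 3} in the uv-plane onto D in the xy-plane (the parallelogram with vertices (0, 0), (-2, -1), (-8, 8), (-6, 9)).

Compute the Jacobian determinant of (x, y) with respect to (u, v):

    ∂(x,y)/∂(u,v) = | -2  -2 | = (-2)(3) - (-2)(-1) = -8.
                   | -1  3 |

Its absolute value is |J| = 8 (the area scaling factor).

Substituting x = -2u - 2v, y = -u + 3v into the integrand,

    8x y → 16u^2 - 32u v - 48v^2,

so the integral becomes

    ∬_R (16u^2 - 32u v - 48v^2) · |J| du dv = ∫_0^1 ∫_0^3 (128u^2 - 256u v - 384v^2) dv du.

Inner (v): 384u^2 - 1152u - 3456.
Outer (u): -3904.

Therefore ∬_D (8x y) dx dy = -3904.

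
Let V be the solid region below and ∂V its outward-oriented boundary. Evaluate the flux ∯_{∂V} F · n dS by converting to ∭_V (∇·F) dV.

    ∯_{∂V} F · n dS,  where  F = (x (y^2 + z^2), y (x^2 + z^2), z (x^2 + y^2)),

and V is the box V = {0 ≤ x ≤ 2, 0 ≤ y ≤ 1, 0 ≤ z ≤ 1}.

By the divergence theorem,

    ∯_{∂V} F · n dS = ∭_V (∇ · F) dV.

Compute the divergence:
    ∇ · F = ∂F_x/∂x + ∂F_y/∂y + ∂F_z/∂z = y^2 + z^2 + x^2 + z^2 + x^2 + y^2 = 2x^2 + 2y^2 + 2z^2.

V is a rectangular box, so dV = dx dy dz with 0 ≤ x ≤ 2, 0 ≤ y ≤ 1, 0 ≤ z ≤ 1.

Integrate (2x^2 + 2y^2 + 2z^2) over V as an iterated integral:

    ∭_V (∇·F) dV = ∫_0^{2} ∫_0^{1} ∫_0^{1} (2x^2 + 2y^2 + 2z^2) dz dy dx.

Inner (z from 0 to 1): 2x^2 + 2y^2 + 2/3.
Middle (y from 0 to 1): 2x^2 + 4/3.
Outer (x from 0 to 2): 8.

Therefore ∯_{∂V} F · n dS = 8.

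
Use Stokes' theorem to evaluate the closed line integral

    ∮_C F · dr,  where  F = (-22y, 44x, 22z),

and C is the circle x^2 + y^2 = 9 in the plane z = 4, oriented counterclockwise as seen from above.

Let S be the flat disk x^2 + y^2 ≤ 9 in the plane z = 4, with upward unit normal n̂ = ẑ. By Stokes' theorem,

    ∮_C F · dr = ∬_S (∇ × F) · n̂ dS = ∬_D (curl F)_z dA,

where D is the disk x^2 + y^2 ≤ 9.

Compute the curl of F = (-22y, 44x, 22z):
    (∇ × F)_x = ∂F_z/∂y - ∂F_y/∂z = 0,
    (∇ × F)_y = ∂F_x/∂z - ∂F_z/∂x = 0,
    (∇ × F)_z = ∂F_y/∂x - ∂F_x/∂y = 66.

On z = 4, (curl F)_z = 66.

Convert to polar (x = r cos θ, y = r sin θ, dA = r dr dθ); the integrand becomes 66, so

    ∬_D (curl F)_z dA = ∫_0^{2π} ∫_0^{3} (66) · r dr dθ.

Inner (r from 0 to 3): 297.
Outer (θ from 0 to 2π): 594π.

Therefore ∮_C F · dr = 594π.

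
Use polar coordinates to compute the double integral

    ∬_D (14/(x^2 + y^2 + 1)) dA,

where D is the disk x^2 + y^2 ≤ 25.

The region D is 0 ≤ r ≤ 5, 0 ≤ θ ≤ 2π in polar coordinates, where x = r cos(θ), y = r sin(θ), and dA = r dr dθ.

Under the substitution, the integrand becomes 14/(r^2 + 1), so

    ∬_D (14/(x^2 + y^2 + 1)) dA = ∫_{0}^{2π} ∫_{0}^{5} (14/(r^2 + 1)) · r dr dθ.

Inner integral (in r): ∫_{0}^{5} (14/(r^2 + 1)) · r dr = log(8031810176).

Outer integral (in θ): ∫_{0}^{2π} (log(8031810176)) dθ = 14π log(26).

Therefore ∬_D (14/(x^2 + y^2 + 1)) dA = 14π log(26).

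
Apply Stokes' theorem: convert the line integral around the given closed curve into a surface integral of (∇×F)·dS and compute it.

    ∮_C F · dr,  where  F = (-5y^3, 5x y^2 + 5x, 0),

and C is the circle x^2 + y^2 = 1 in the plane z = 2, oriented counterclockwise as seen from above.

Let S be the flat disk x^2 + y^2 ≤ 1 in the plane z = 2, with upward unit normal n̂ = ẑ. By Stokes' theorem,

    ∮_C F · dr = ∬_S (∇ × F) · n̂ dS = ∬_D (curl F)_z dA,

where D is the disk x^2 + y^2 ≤ 1.

Compute the curl of F = (-5y^3, 5x y^2 + 5x, 0):
    (∇ × F)_x = ∂F_z/∂y - ∂F_y/∂z = 0,
    (∇ × F)_y = ∂F_x/∂z - ∂F_z/∂x = 0,
    (∇ × F)_z = ∂F_y/∂x - ∂F_x/∂y = 20y^2 + 5.

On z = 2, (curl F)_z = 20y^2 + 5.

Convert to polar (x = r cos θ, y = r sin θ, dA = r dr dθ); the integrand becomes 20r^2sin(θ)^2 + 5, so

    ∬_D (curl F)_z dA = ∫_0^{2π} ∫_0^{1} (20r^2sin(θ)^2 + 5) · r dr dθ.

Inner (r from 0 to 1): 5sin(θ)^2 + 5/2.
Outer (θ from 0 to 2π): 10π.

Therefore ∮_C F · dr = 10π.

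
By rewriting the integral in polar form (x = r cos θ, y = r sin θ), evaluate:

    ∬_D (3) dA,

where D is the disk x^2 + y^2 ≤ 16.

The region D is 0 ≤ r ≤ 4, 0 ≤ θ ≤ 2π in polar coordinates, where x = r cos(θ), y = r sin(θ), and dA = r dr dθ.

Under the substitution, the integrand becomes 3, so

    ∬_D (3) dA = ∫_{0}^{2π} ∫_{0}^{4} (3) · r dr dθ.

Inner integral (in r): ∫_{0}^{4} (3) · r dr = 24.

Outer integral (in θ): ∫_{0}^{2π} (24) dθ = 48π.

Therefore ∬_D (3) dA = 48π.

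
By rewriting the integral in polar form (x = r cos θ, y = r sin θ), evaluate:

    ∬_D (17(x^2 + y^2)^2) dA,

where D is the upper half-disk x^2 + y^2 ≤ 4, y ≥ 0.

The region D is 0 ≤ r ≤ 2, 0 ≤ θ ≤ π in polar coordinates, where x = r cos(θ), y = r sin(θ), and dA = r dr dθ.

Under the substitution, the integrand becomes 17r^4, so

    ∬_D (17(x^2 + y^2)^2) dA = ∫_{0}^{π} ∫_{0}^{2} (17r^4) · r dr dθ.

Inner integral (in r): ∫_{0}^{2} (17r^4) · r dr = 544/3.

Outer integral (in θ): ∫_{0}^{π} (544/3) dθ = 544π/3.

Therefore ∬_D (17(x^2 + y^2)^2) dA = 544π/3.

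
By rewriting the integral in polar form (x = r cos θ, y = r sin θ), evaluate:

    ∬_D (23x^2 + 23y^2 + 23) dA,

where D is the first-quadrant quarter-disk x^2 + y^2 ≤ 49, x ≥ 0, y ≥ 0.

The region D is 0 ≤ r ≤ 7, 0 ≤ θ ≤ π/2 in polar coordinates, where x = r cos(θ), y = r sin(θ), and dA = r dr dθ.

Under the substitution, the integrand becomes 23r^2 + 23, so

    ∬_D (23x^2 + 23y^2 + 23) dA = ∫_{0}^{π/2} ∫_{0}^{7} (23r^2 + 23) · r dr dθ.

Inner integral (in r): ∫_{0}^{7} (23r^2 + 23) · r dr = 57477/4.

Outer integral (in θ): ∫_{0}^{π/2} (57477/4) dθ = 57477π/8.

Therefore ∬_D (23x^2 + 23y^2 + 23) dA = 57477π/8.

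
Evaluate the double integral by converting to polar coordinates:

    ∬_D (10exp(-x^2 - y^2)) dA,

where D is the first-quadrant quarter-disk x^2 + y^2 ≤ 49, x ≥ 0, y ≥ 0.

The region D is 0 ≤ r ≤ 7, 0 ≤ θ ≤ π/2 in polar coordinates, where x = r cos(θ), y = r sin(θ), and dA = r dr dθ.

Under the substitution, the integrand becomes 10exp(-r^2), so

    ∬_D (10exp(-x^2 - y^2)) dA = ∫_{0}^{π/2} ∫_{0}^{7} (10exp(-r^2)) · r dr dθ.

Inner integral (in r): ∫_{0}^{7} (10exp(-r^2)) · r dr = 5 - 5exp(-49).

Outer integral (in θ): ∫_{0}^{π/2} (5 - 5exp(-49)) dθ = -5π (1 - exp(49))exp(-49)/2.

Therefore ∬_D (10exp(-x^2 - y^2)) dA = -5π (1 - exp(49))exp(-49)/2.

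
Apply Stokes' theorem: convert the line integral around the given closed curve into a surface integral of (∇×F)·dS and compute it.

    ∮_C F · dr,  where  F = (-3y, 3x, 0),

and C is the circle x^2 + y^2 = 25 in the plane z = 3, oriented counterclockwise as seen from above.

Let S be the flat disk x^2 + y^2 ≤ 25 in the plane z = 3, with upward unit normal n̂ = ẑ. By Stokes' theorem,

    ∮_C F · dr = ∬_S (∇ × F) · n̂ dS = ∬_D (curl F)_z dA,

where D is the disk x^2 + y^2 ≤ 25.

Compute the curl of F = (-3y, 3x, 0):
    (∇ × F)_x = ∂F_z/∂y - ∂F_y/∂z = 0,
    (∇ × F)_y = ∂F_x/∂z - ∂F_z/∂x = 0,
    (∇ × F)_z = ∂F_y/∂x - ∂F_x/∂y = 6.

On z = 3, (curl F)_z = 6.

Convert to polar (x = r cos θ, y = r sin θ, dA = r dr dθ); the integrand becomes 6, so

    ∬_D (curl F)_z dA = ∫_0^{2π} ∫_0^{5} (6) · r dr dθ.

Inner (r from 0 to 5): 75.
Outer (θ from 0 to 2π): 150π.

Therefore ∮_C F · dr = 150π.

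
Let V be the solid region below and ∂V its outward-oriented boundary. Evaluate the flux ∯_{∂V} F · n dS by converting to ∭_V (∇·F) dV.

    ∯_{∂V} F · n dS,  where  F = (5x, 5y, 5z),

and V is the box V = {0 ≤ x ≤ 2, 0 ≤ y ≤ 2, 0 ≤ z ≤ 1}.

By the divergence theorem,

    ∯_{∂V} F · n dS = ∭_V (∇ · F) dV.

Compute the divergence:
    ∇ · F = ∂F_x/∂x + ∂F_y/∂y + ∂F_z/∂z = 5 + 5 + 5 = 15.

V is a rectangular box, so dV = dx dy dz with 0 ≤ x ≤ 2, 0 ≤ y ≤ 2, 0 ≤ z ≤ 1.

Integrate (15) over V as an iterated integral:

    ∭_V (∇·F) dV = ∫_0^{2} ∫_0^{2} ∫_0^{1} (15) dz dy dx.

Inner (z from 0 to 1): 15.
Middle (y from 0 to 2): 30.
Outer (x from 0 to 2): 60.

Therefore ∯_{∂V} F · n dS = 60.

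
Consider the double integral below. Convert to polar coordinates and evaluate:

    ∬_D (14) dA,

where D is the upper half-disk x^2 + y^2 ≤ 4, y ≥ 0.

The region D is 0 ≤ r ≤ 2, 0 ≤ θ ≤ π in polar coordinates, where x = r cos(θ), y = r sin(θ), and dA = r dr dθ.

Under the substitution, the integrand becomes 14, so

    ∬_D (14) dA = ∫_{0}^{π} ∫_{0}^{2} (14) · r dr dθ.

Inner integral (in r): ∫_{0}^{2} (14) · r dr = 28.

Outer integral (in θ): ∫_{0}^{π} (28) dθ = 28π.

Therefore ∬_D (14) dA = 28π.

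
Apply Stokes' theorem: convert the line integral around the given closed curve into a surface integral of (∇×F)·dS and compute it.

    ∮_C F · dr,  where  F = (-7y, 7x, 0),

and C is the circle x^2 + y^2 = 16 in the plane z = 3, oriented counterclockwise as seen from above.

Let S be the flat disk x^2 + y^2 ≤ 16 in the plane z = 3, with upward unit normal n̂ = ẑ. By Stokes' theorem,

    ∮_C F · dr = ∬_S (∇ × F) · n̂ dS = ∬_D (curl F)_z dA,

where D is the disk x^2 + y^2 ≤ 16.

Compute the curl of F = (-7y, 7x, 0):
    (∇ × F)_x = ∂F_z/∂y - ∂F_y/∂z = 0,
    (∇ × F)_y = ∂F_x/∂z - ∂F_z/∂x = 0,
    (∇ × F)_z = ∂F_y/∂x - ∂F_x/∂y = 14.

On z = 3, (curl F)_z = 14.

Convert to polar (x = r cos θ, y = r sin θ, dA = r dr dθ); the integrand becomes 14, so

    ∬_D (curl F)_z dA = ∫_0^{2π} ∫_0^{4} (14) · r dr dθ.

Inner (r from 0 to 4): 112.
Outer (θ from 0 to 2π): 224π.

Therefore ∮_C F · dr = 224π.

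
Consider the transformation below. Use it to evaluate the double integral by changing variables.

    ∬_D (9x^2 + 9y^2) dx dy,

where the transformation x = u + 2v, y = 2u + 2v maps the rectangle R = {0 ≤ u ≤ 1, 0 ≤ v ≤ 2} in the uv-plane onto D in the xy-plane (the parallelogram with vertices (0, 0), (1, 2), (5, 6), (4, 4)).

Compute the Jacobian determinant of (x, y) with respect to (u, v):

    ∂(x,y)/∂(u,v) = | 1  2 | = (1)(2) - (2)(2) = -2.
                   | 2  2 |

Its absolute value is |J| = 2 (the area scaling factor).

Substituting x = u + 2v, y = 2u + 2v into the integrand,

    9x^2 + 9y^2 → 45u^2 + 108u v + 72v^2,

so the integral becomes

    ∬_R (45u^2 + 108u v + 72v^2) · |J| du dv = ∫_0^1 ∫_0^2 (90u^2 + 216u v + 144v^2) dv du.

Inner (v): 180u^2 + 432u + 384.
Outer (u): 660.

Therefore ∬_D (9x^2 + 9y^2) dx dy = 660.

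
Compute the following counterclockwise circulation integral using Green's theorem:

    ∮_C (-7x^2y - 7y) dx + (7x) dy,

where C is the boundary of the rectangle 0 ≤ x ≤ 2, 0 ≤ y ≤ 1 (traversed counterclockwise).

Green's theorem converts the closed line integral into a double integral over the enclosed region D:

    ∮_C P dx + Q dy = ∬_D (∂Q/∂x - ∂P/∂y) dA.

Here P = -7x^2y - 7y, Q = 7x, so

    ∂Q/∂x = 7,    ∂P/∂y = -7x^2 - 7,
    ∂Q/∂x - ∂P/∂y = 7x^2 + 14.

D is the region 0 ≤ x ≤ 2, 0 ≤ y ≤ 1. Evaluating the double integral:

    ∬_D (7x^2 + 14) dA = ∫_0^{2} ∫_0^{1} (7x^2 + 14) dy dx.

Inner (y from 0 to 1): 7x^2 + 14.
Outer (x from 0 to 2): 140/3.

Therefore ∮_C P dx + Q dy = 140/3.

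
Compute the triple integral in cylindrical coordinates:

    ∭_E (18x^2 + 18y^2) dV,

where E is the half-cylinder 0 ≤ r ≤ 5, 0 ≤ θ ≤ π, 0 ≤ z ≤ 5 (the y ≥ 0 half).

In cylindrical coordinates, x = r cos(θ), y = r sin(θ), z = z, and dV = r dr dθ dz.

The integrand becomes 18r^2, so

    ∭_E (18x^2 + 18y^2) dV = ∫_{0}^{π} ∫_{0}^{5} ∫_{0}^{5} (18r^2) · r dz dr dθ.

Inner (z): 90r^3.
Middle (r from 0 to 5): 28125/2.
Outer (θ): 28125π/2.

Therefore the triple integral equals 28125π/2.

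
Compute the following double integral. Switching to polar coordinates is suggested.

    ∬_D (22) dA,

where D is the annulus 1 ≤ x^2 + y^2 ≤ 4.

The region D is 1 ≤ r ≤ 2, 0 ≤ θ ≤ 2π in polar coordinates, where x = r cos(θ), y = r sin(θ), and dA = r dr dθ.

Under the substitution, the integrand becomes 22, so

    ∬_D (22) dA = ∫_{0}^{2π} ∫_{1}^{2} (22) · r dr dθ.

Inner integral (in r): ∫_{1}^{2} (22) · r dr = 33.

Outer integral (in θ): ∫_{0}^{2π} (33) dθ = 66π.

Therefore ∬_D (22) dA = 66π.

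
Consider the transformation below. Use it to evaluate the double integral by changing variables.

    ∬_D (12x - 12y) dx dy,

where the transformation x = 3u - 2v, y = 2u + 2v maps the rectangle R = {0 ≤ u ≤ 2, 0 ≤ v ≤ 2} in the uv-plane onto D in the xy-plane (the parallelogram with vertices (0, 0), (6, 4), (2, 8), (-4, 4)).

Compute the Jacobian determinant of (x, y) with respect to (u, v):

    ∂(x,y)/∂(u,v) = | 3  -2 | = (3)(2) - (-2)(2) = 10.
                   | 2  2 |

Its absolute value is |J| = 10 (the area scaling factor).

Substituting x = 3u - 2v, y = 2u + 2v into the integrand,

    12x - 12y → 12u - 48v,

so the integral becomes

    ∬_R (12u - 48v) · |J| du dv = ∫_0^2 ∫_0^2 (120u - 480v) dv du.

Inner (v): 240u - 960.
Outer (u): -1440.

Therefore ∬_D (12x - 12y) dx dy = -1440.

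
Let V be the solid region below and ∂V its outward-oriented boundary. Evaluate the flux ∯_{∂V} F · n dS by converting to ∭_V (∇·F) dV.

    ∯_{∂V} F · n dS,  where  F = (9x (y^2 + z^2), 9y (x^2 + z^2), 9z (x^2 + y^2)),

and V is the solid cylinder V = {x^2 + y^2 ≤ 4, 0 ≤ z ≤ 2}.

By the divergence theorem,

    ∯_{∂V} F · n dS = ∭_V (∇ · F) dV.

Compute the divergence:
    ∇ · F = ∂F_x/∂x + ∂F_y/∂y + ∂F_z/∂z = 9y^2 + 9z^2 + 9x^2 + 9z^2 + 9x^2 + 9y^2 = 18x^2 + 18y^2 + 18z^2.

In cylindrical coordinates, x = r cos(θ), y = r sin(θ), z = z, dV = r dr dθ dz, with 0 ≤ r ≤ 2, 0 ≤ θ ≤ 2π, 0 ≤ z ≤ 2.

The integrand, after substitution and multiplying by the volume element, becomes (18r^2 + 18z^2) · r, so

    ∭_V (∇·F) dV = ∫_0^{2π} ∫_0^{2} ∫_0^{2} (18r^2 + 18z^2) · r dz dr dθ.

Inner (z from 0 to 2): 36r^3 + 48r.
Middle (r from 0 to 2): 240.
Outer (θ from 0 to 2π): 480π.

Therefore ∯_{∂V} F · n dS = 480π.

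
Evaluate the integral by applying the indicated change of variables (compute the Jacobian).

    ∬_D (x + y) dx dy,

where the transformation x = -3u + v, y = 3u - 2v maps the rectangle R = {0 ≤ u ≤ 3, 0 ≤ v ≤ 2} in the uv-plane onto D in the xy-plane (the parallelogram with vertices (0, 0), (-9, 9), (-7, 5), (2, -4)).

Compute the Jacobian determinant of (x, y) with respect to (u, v):

    ∂(x,y)/∂(u,v) = | -3  1 | = (-3)(-2) - (1)(3) = 3.
                   | 3  -2 |

Its absolute value is |J| = 3 (the area scaling factor).

Substituting x = -3u + v, y = 3u - 2v into the integrand,

    x + y → -v,

so the integral becomes

    ∬_R (-v) · |J| du dv = ∫_0^3 ∫_0^2 (-3v) dv du.

Inner (v): -6.
Outer (u): -18.

Therefore ∬_D (x + y) dx dy = -18.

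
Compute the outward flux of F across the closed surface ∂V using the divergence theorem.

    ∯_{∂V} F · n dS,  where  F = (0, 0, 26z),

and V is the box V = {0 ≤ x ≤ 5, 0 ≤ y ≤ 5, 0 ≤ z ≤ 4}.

By the divergence theorem,

    ∯_{∂V} F · n dS = ∭_V (∇ · F) dV.

Compute the divergence:
    ∇ · F = ∂F_x/∂x + ∂F_y/∂y + ∂F_z/∂z = 0 + 0 + 26 = 26.

V is a rectangular box, so dV = dx dy dz with 0 ≤ x ≤ 5, 0 ≤ y ≤ 5, 0 ≤ z ≤ 4.

Integrate (26) over V as an iterated integral:

    ∭_V (∇·F) dV = ∫_0^{5} ∫_0^{5} ∫_0^{4} (26) dz dy dx.

Inner (z from 0 to 4): 104.
Middle (y from 0 to 5): 520.
Outer (x from 0 to 5): 2600.

Therefore ∯_{∂V} F · n dS = 2600.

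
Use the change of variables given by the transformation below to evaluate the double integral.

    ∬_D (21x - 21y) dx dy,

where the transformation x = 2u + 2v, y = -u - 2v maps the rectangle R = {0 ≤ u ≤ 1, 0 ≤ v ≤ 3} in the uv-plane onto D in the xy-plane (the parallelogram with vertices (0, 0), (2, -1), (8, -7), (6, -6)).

Compute the Jacobian determinant of (x, y) with respect to (u, v):

    ∂(x,y)/∂(u,v) = | 2  2 | = (2)(-2) - (2)(-1) = -2.
                   | -1  -2 |

Its absolute value is |J| = 2 (the area scaling factor).

Substituting x = 2u + 2v, y = -u - 2v into the integrand,

    21x - 21y → 63u + 84v,

so the integral becomes

    ∬_R (63u + 84v) · |J| du dv = ∫_0^1 ∫_0^3 (126u + 168v) dv du.

Inner (v): 378u + 756.
Outer (u): 945.

Therefore ∬_D (21x - 21y) dx dy = 945.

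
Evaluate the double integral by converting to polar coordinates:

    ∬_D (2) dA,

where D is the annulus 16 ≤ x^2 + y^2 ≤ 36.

The region D is 4 ≤ r ≤ 6, 0 ≤ θ ≤ 2π in polar coordinates, where x = r cos(θ), y = r sin(θ), and dA = r dr dθ.

Under the substitution, the integrand becomes 2, so

    ∬_D (2) dA = ∫_{0}^{2π} ∫_{4}^{6} (2) · r dr dθ.

Inner integral (in r): ∫_{4}^{6} (2) · r dr = 20.

Outer integral (in θ): ∫_{0}^{2π} (20) dθ = 40π.

Therefore ∬_D (2) dA = 40π.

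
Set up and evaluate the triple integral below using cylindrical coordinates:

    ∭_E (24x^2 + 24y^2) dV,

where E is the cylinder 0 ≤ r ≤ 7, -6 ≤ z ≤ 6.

In cylindrical coordinates, x = r cos(θ), y = r sin(θ), z = z, and dV = r dr dθ dz.

The integrand becomes 24r^2, so

    ∭_E (24x^2 + 24y^2) dV = ∫_{0}^{2π} ∫_{0}^{7} ∫_{-6}^{6} (24r^2) · r dz dr dθ.

Inner (z): 288r^3.
Middle (r from 0 to 7): 172872.
Outer (θ): 345744π.

Therefore the triple integral equals 345744π.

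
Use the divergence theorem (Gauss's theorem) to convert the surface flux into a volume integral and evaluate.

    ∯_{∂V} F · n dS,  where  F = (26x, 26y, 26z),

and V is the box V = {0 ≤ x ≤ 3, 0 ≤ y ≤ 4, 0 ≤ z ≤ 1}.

By the divergence theorem,

    ∯_{∂V} F · n dS = ∭_V (∇ · F) dV.

Compute the divergence:
    ∇ · F = ∂F_x/∂x + ∂F_y/∂y + ∂F_z/∂z = 26 + 26 + 26 = 78.

V is a rectangular box, so dV = dx dy dz with 0 ≤ x ≤ 3, 0 ≤ y ≤ 4, 0 ≤ z ≤ 1.

Integrate (78) over V as an iterated integral:

    ∭_V (∇·F) dV = ∫_0^{3} ∫_0^{4} ∫_0^{1} (78) dz dy dx.

Inner (z from 0 to 1): 78.
Middle (y from 0 to 4): 312.
Outer (x from 0 to 3): 936.

Therefore ∯_{∂V} F · n dS = 936.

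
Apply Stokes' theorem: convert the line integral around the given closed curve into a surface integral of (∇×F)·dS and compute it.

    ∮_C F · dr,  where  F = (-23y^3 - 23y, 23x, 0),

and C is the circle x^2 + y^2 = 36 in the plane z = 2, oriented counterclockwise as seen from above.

Let S be the flat disk x^2 + y^2 ≤ 36 in the plane z = 2, with upward unit normal n̂ = ẑ. By Stokes' theorem,

    ∮_C F · dr = ∬_S (∇ × F) · n̂ dS = ∬_D (curl F)_z dA,

where D is the disk x^2 + y^2 ≤ 36.

Compute the curl of F = (-23y^3 - 23y, 23x, 0):
    (∇ × F)_x = ∂F_z/∂y - ∂F_y/∂z = 0,
    (∇ × F)_y = ∂F_x/∂z - ∂F_z/∂x = 0,
    (∇ × F)_z = ∂F_y/∂x - ∂F_x/∂y = 69y^2 + 46.

On z = 2, (curl F)_z = 69y^2 + 46.

Convert to polar (x = r cos θ, y = r sin θ, dA = r dr dθ); the integrand becomes 69r^2sin(θ)^2 + 46, so

    ∬_D (curl F)_z dA = ∫_0^{2π} ∫_0^{6} (69r^2sin(θ)^2 + 46) · r dr dθ.

Inner (r from 0 to 6): 22356sin(θ)^2 + 828.
Outer (θ from 0 to 2π): 24012π.

Therefore ∮_C F · dr = 24012π.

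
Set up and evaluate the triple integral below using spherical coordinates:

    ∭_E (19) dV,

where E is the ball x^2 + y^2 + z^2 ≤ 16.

In spherical coordinates, x = ρ sin(φ) cos(θ), y = ρ sin(φ) sin(θ), z = ρ cos(φ), and dV = ρ^2 sin(φ) dρ dφ dθ.

The integrand becomes 19, so

    ∭_E (19) dV = ∫_{0}^{2π} ∫_{0}^{π} ∫_{0}^{4} (19) · ρ^2 sin(φ) dρ dφ dθ.

Inner (ρ): 1216sin(φ)/3.
Middle (φ): 2432/3.
Outer (θ): 4864π/3.

Therefore the triple integral equals 4864π/3.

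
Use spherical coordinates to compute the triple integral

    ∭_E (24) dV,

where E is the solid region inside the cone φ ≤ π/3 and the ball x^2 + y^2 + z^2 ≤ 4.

In spherical coordinates, x = ρ sin(φ) cos(θ), y = ρ sin(φ) sin(θ), z = ρ cos(φ), and dV = ρ^2 sin(φ) dρ dφ dθ.

The integrand becomes 24, so

    ∭_E (24) dV = ∫_{0}^{2π} ∫_{0}^{π/3} ∫_{0}^{2} (24) · ρ^2 sin(φ) dρ dφ dθ.

Inner (ρ): 64sin(φ).
Middle (φ): 32.
Outer (θ): 64π.

Therefore the triple integral equals 64π.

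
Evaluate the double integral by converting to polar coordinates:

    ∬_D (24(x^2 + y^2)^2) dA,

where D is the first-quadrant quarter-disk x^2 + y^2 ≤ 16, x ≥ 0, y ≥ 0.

The region D is 0 ≤ r ≤ 4, 0 ≤ θ ≤ π/2 in polar coordinates, where x = r cos(θ), y = r sin(θ), and dA = r dr dθ.

Under the substitution, the integrand becomes 24r^4, so

    ∬_D (24(x^2 + y^2)^2) dA = ∫_{0}^{π/2} ∫_{0}^{4} (24r^4) · r dr dθ.

Inner integral (in r): ∫_{0}^{4} (24r^4) · r dr = 16384.

Outer integral (in θ): ∫_{0}^{π/2} (16384) dθ = 8192π.

Therefore ∬_D (24(x^2 + y^2)^2) dA = 8192π.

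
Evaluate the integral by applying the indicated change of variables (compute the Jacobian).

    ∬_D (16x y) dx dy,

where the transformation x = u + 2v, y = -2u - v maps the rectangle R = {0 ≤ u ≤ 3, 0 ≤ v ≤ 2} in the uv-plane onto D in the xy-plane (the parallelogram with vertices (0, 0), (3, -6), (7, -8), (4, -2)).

Compute the Jacobian determinant of (x, y) with respect to (u, v):

    ∂(x,y)/∂(u,v) = | 1  2 | = (1)(-1) - (2)(-2) = 3.
                   | -2  -1 |

Its absolute value is |J| = 3 (the area scaling factor).

Substituting x = u + 2v, y = -2u - v into the integrand,

    16x y → -32u^2 - 80u v - 32v^2,

so the integral becomes

    ∬_R (-32u^2 - 80u v - 32v^2) · |J| du dv = ∫_0^3 ∫_0^2 (-96u^2 - 240u v - 96v^2) dv du.

Inner (v): -192u^2 - 480u - 256.
Outer (u): -4656.

Therefore ∬_D (16x y) dx dy = -4656.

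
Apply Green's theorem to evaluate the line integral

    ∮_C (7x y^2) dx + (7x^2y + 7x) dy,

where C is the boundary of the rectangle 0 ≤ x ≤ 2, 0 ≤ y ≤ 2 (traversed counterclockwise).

Green's theorem converts the closed line integral into a double integral over the enclosed region D:

    ∮_C P dx + Q dy = ∬_D (∂Q/∂x - ∂P/∂y) dA.

Here P = 7x y^2, Q = 7x^2y + 7x, so

    ∂Q/∂x = 14x y + 7,    ∂P/∂y = 14x y,
    ∂Q/∂x - ∂P/∂y = 7.

D is the region 0 ≤ x ≤ 2, 0 ≤ y ≤ 2. Evaluating the double integral:

    ∬_D (7) dA = ∫_0^{2} ∫_0^{2} (7) dy dx.

Inner (y from 0 to 2): 14.
Outer (x from 0 to 2): 28.

Therefore ∮_C P dx + Q dy = 28.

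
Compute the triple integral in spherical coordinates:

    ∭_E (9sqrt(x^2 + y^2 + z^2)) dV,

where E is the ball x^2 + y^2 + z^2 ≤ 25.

In spherical coordinates, x = ρ sin(φ) cos(θ), y = ρ sin(φ) sin(θ), z = ρ cos(φ), and dV = ρ^2 sin(φ) dρ dφ dθ.

The integrand becomes 9ρ, so

    ∭_E (9sqrt(x^2 + y^2 + z^2)) dV = ∫_{0}^{2π} ∫_{0}^{π} ∫_{0}^{5} (9ρ) · ρ^2 sin(φ) dρ dφ dθ.

Inner (ρ): 5625sin(φ)/4.
Middle (φ): 5625/2.
Outer (θ): 5625π.

Therefore the triple integral equals 5625π.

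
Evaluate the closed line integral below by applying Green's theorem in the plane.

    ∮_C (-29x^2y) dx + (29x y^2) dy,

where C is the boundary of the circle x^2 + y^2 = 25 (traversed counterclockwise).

Green's theorem converts the closed line integral into a double integral over the enclosed region D:

    ∮_C P dx + Q dy = ∬_D (∂Q/∂x - ∂P/∂y) dA.

Here P = -29x^2y, Q = 29x y^2, so

    ∂Q/∂x = 29y^2,    ∂P/∂y = -29x^2,
    ∂Q/∂x - ∂P/∂y = 29x^2 + 29y^2.

D is the region x^2 + y^2 ≤ 25. Evaluating the double integral:

In polar coordinates (x = r cos θ, y = r sin θ, dA = r dr dθ) the integrand becomes 29r^2, so

    ∬_D (29x^2 + 29y^2) dA = ∫_0^{2π} ∫_0^{5} (29r^2) · r dr dθ.

Inner (r from 0 to 5): 18125/4.
Outer (θ from 0 to 2π): 18125π/2.

Therefore ∮_C P dx + Q dy = 18125π/2.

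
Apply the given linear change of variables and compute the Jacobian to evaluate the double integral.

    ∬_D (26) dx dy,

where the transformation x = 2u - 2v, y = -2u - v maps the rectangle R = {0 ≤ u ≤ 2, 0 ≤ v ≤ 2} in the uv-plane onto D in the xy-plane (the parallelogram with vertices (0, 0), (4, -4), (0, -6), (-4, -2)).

Compute the Jacobian determinant of (x, y) with respect to (u, v):

    ∂(x,y)/∂(u,v) = | 2  -2 | = (2)(-1) - (-2)(-2) = -6.
                   | -2  -1 |

Its absolute value is |J| = 6 (the area scaling factor).

Substituting x = 2u - 2v, y = -2u - v into the integrand,

    26 → 26,

so the integral becomes

    ∬_R (26) · |J| du dv = ∫_0^2 ∫_0^2 (156) dv du.

Inner (v): 312.
Outer (u): 624.

Therefore ∬_D (26) dx dy = 624.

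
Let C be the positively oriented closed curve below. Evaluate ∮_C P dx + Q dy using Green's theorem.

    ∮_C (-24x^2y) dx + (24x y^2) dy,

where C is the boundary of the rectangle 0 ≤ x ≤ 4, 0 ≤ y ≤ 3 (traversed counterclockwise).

Green's theorem converts the closed line integral into a double integral over the enclosed region D:

    ∮_C P dx + Q dy = ∬_D (∂Q/∂x - ∂P/∂y) dA.

Here P = -24x^2y, Q = 24x y^2, so

    ∂Q/∂x = 24y^2,    ∂P/∂y = -24x^2,
    ∂Q/∂x - ∂P/∂y = 24x^2 + 24y^2.

D is the region 0 ≤ x ≤ 4, 0 ≤ y ≤ 3. Evaluating the double integral:

    ∬_D (24x^2 + 24y^2) dA = ∫_0^{4} ∫_0^{3} (24x^2 + 24y^2) dy dx.

Inner (y from 0 to 3): 72x^2 + 216.
Outer (x from 0 to 4): 2400.

Therefore ∮_C P dx + Q dy = 2400.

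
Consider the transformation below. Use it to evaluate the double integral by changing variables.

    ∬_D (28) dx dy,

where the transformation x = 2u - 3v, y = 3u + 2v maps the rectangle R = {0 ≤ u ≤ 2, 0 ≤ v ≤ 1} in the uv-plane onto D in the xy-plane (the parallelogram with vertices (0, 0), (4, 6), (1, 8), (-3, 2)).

Compute the Jacobian determinant of (x, y) with respect to (u, v):

    ∂(x,y)/∂(u,v) = | 2  -3 | = (2)(2) - (-3)(3) = 13.
                   | 3  2 |

Its absolute value is |J| = 13 (the area scaling factor).

Substituting x = 2u - 3v, y = 3u + 2v into the integrand,

    28 → 28,

so the integral becomes

    ∬_R (28) · |J| du dv = ∫_0^2 ∫_0^1 (364) dv du.

Inner (v): 364.
Outer (u): 728.

Therefore ∬_D (28) dx dy = 728.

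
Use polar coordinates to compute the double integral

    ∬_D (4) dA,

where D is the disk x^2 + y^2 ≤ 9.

The region D is 0 ≤ r ≤ 3, 0 ≤ θ ≤ 2π in polar coordinates, where x = r cos(θ), y = r sin(θ), and dA = r dr dθ.

Under the substitution, the integrand becomes 4, so

    ∬_D (4) dA = ∫_{0}^{2π} ∫_{0}^{3} (4) · r dr dθ.

Inner integral (in r): ∫_{0}^{3} (4) · r dr = 18.

Outer integral (in θ): ∫_{0}^{2π} (18) dθ = 36π.

Therefore ∬_D (4) dA = 36π.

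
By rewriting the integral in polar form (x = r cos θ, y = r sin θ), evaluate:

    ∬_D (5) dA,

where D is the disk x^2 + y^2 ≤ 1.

The region D is 0 ≤ r ≤ 1, 0 ≤ θ ≤ 2π in polar coordinates, where x = r cos(θ), y = r sin(θ), and dA = r dr dθ.

Under the substitution, the integrand becomes 5, so

    ∬_D (5) dA = ∫_{0}^{2π} ∫_{0}^{1} (5) · r dr dθ.

Inner integral (in r): ∫_{0}^{1} (5) · r dr = 5/2.

Outer integral (in θ): ∫_{0}^{2π} (5/2) dθ = 5π.

Therefore ∬_D (5) dA = 5π.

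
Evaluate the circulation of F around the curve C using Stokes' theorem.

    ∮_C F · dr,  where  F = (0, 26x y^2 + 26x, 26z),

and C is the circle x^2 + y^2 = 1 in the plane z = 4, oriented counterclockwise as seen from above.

Let S be the flat disk x^2 + y^2 ≤ 1 in the plane z = 4, with upward unit normal n̂ = ẑ. By Stokes' theorem,

    ∮_C F · dr = ∬_S (∇ × F) · n̂ dS = ∬_D (curl F)_z dA,

where D is the disk x^2 + y^2 ≤ 1.

Compute the curl of F = (0, 26x y^2 + 26x, 26z):
    (∇ × F)_x = ∂F_z/∂y - ∂F_y/∂z = 0,
    (∇ × F)_y = ∂F_x/∂z - ∂F_z/∂x = 0,
    (∇ × F)_z = ∂F_y/∂x - ∂F_x/∂y = 26y^2 + 26.

On z = 4, (curl F)_z = 26y^2 + 26.

Convert to polar (x = r cos θ, y = r sin θ, dA = r dr dθ); the integrand becomes 26r^2sin(θ)^2 + 26, so

    ∬_D (curl F)_z dA = ∫_0^{2π} ∫_0^{1} (26r^2sin(θ)^2 + 26) · r dr dθ.

Inner (r from 0 to 1): 13sin(θ)^2/2 + 13.
Outer (θ from 0 to 2π): 65π/2.

Therefore ∮_C F · dr = 65π/2.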